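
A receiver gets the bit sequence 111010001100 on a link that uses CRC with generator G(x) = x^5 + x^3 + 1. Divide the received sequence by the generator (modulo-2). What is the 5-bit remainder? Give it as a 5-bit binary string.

Modulo-2 division of 111010001100 by 101001:
  pos 0: 111010 XOR 101001 = 010011
  pos 1: 100110 XOR 101001 = 001111
  pos 3: 111101 XOR 101001 = 010100
  pos 4: 101001 XOR 101001 = 000000
Remainder = 00000 (zero — the frame passes the CRC check).

00000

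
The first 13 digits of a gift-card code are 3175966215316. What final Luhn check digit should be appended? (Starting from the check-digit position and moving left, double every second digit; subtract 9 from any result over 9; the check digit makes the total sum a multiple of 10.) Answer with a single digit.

6

Partial digits right→left: 6 1 3 5 1 2 6 6 9 5 7 1 3
Double every second digit counting from the check-digit position (so the 1st, 3rd, 5th, ... of the partial from the right).
  doubled (with −9 where >9): 3 6 2 3 9 5 6 → sum 34
  kept as-is: 1 5 2 6 5 1 → sum 20
Total = 34 + 20 = 54.
Check digit = (10 − (54 mod 10)) mod 10 = 6.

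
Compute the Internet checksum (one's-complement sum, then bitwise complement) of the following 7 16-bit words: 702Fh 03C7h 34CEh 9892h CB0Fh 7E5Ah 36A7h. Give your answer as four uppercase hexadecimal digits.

3E97

One's-complement addition (fold any carry out of bit 15 back into bit 0):
  0x702F + 0x03C7 = 0x073F6
  0x73F6 + 0x34CE = 0x0A8C4
  0xA8C4 + 0x9892 = 0x14156 → wrap carry → 0x4157
  0x4157 + 0xCB0F = 0x10C66 → wrap carry → 0x0C67
  0x0C67 + 0x7E5A = 0x08AC1
  0x8AC1 + 0x36A7 = 0x0C168
One's-complement sum = 0xC168.
Checksum = ~0xC168 & 0xFFFF = 0x3E97.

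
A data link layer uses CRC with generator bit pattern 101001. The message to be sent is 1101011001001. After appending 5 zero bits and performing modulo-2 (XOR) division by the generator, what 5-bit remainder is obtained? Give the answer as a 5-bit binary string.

Append 5 zeros: 110101100100100000. Divide by 101001 (XOR where the leading bit is 1):
  pos 0: 110101 XOR 101001 = 011100
  pos 1: 111001 XOR 101001 = 010000
  pos 2: 100000 XOR 101001 = 001001
  pos 4: 100101 XOR 101001 = 001100
  pos 6: 110000 XOR 101001 = 011001
  pos 7: 110011 XOR 101001 = 011010
  pos 8: 110100 XOR 101001 = 011101
  pos 9: 111010 XOR 101001 = 010011
  pos 10: 100110 XOR 101001 = 001111
  pos 12: 111100 XOR 101001 = 010101
Remainder (last 5 bits) = 10101. This is the CRC / FCS.

10101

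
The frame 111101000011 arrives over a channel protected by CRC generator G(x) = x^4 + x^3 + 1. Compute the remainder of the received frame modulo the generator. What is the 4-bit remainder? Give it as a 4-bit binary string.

0000

Modulo-2 division of 111101000011 by 11001:
  pos 0: 11110 XOR 11001 = 00111
  pos 2: 11110 XOR 11001 = 00111
  pos 4: 11100 XOR 11001 = 00101
  pos 6: 10101 XOR 11001 = 01100
  pos 7: 11001 XOR 11001 = 00000
Remainder = 0000 (zero — the frame passes the CRC check).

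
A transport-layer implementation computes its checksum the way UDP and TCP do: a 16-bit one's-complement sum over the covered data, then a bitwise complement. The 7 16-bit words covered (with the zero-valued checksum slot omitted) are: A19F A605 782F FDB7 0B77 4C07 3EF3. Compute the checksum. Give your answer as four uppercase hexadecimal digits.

One's-complement addition (fold any carry out of bit 15 back into bit 0):
  0xA19F + 0xA605 = 0x147A4 → wrap carry → 0x47A5
  0x47A5 + 0x782F = 0x0BFD4
  0xBFD4 + 0xFDB7 = 0x1BD8B → wrap carry → 0xBD8C
  0xBD8C + 0x0B77 = 0x0C903
  0xC903 + 0x4C07 = 0x1150A → wrap carry → 0x150B
  0x150B + 0x3EF3 = 0x053FE
One's-complement sum = 0x53FE.
Checksum = ~0x53FE & 0xFFFF = 0xAC01.

AC01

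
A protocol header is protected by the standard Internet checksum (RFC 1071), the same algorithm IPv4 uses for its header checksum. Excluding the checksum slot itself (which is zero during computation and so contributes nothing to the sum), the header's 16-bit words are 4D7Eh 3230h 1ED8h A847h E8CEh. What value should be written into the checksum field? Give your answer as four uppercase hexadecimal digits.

D062

One's-complement addition (fold any carry out of bit 15 back into bit 0):
  0x4D7E + 0x3230 = 0x07FAE
  0x7FAE + 0x1ED8 = 0x09E86
  0x9E86 + 0xA847 = 0x146CD → wrap carry → 0x46CE
  0x46CE + 0xE8CE = 0x12F9C → wrap carry → 0x2F9D
One's-complement sum = 0x2F9D.
Checksum = ~0x2F9D & 0xFFFF = 0xD062.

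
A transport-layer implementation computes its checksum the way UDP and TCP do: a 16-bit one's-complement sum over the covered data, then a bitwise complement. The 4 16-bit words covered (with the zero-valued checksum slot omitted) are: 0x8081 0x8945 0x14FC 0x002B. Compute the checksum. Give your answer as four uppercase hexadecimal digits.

E111

One's-complement addition (fold any carry out of bit 15 back into bit 0):
  0x8081 + 0x8945 = 0x109C6 → wrap carry → 0x09C7
  0x09C7 + 0x14FC = 0x01EC3
  0x1EC3 + 0x002B = 0x01EEE
One's-complement sum = 0x1EEE.
Checksum = ~0x1EEE & 0xFFFF = 0xE111.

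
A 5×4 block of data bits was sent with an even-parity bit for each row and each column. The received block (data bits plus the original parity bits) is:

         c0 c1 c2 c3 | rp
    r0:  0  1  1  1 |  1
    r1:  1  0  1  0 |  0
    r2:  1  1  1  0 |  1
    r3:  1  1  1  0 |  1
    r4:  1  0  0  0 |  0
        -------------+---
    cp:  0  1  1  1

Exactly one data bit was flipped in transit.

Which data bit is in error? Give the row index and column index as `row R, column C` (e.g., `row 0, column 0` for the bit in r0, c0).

row 4, column 2

Recompute each row's even parity and compare to rp:
  r0: data parity 1, sent rp 1 → ok
  r1: data parity 0, sent rp 0 → ok
  r2: data parity 1, sent rp 1 → ok
  r3: data parity 1, sent rp 1 → ok
  r4: data parity 1, sent rp 0 → mismatch
Recompute each column's even parity and compare to cp:
  c0: data parity 0, sent cp 0 → ok
  c1: data parity 1, sent cp 1 → ok
  c2: data parity 0, sent cp 1 → mismatch
  c3: data parity 1, sent cp 1 → ok
Exactly one row (r4) and one column (c2) fail → the flipped bit is at their intersection.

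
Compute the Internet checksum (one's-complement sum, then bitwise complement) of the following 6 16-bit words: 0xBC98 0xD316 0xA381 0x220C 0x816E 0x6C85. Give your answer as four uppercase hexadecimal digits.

BCCE

One's-complement addition (fold any carry out of bit 15 back into bit 0):
  0xBC98 + 0xD316 = 0x18FAE → wrap carry → 0x8FAF
  0x8FAF + 0xA381 = 0x13330 → wrap carry → 0x3331
  0x3331 + 0x220C = 0x0553D
  0x553D + 0x816E = 0x0D6AB
  0xD6AB + 0x6C85 = 0x14330 → wrap carry → 0x4331
One's-complement sum = 0x4331.
Checksum = ~0x4331 & 0xFFFF = 0xBCCE.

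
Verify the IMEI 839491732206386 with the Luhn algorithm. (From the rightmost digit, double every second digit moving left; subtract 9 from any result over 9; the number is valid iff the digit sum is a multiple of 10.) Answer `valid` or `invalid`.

From the right, keep odd positions and double even positions (subtract 9 from any doubled value over 9):
  doubled (positions 2,4,...): 7 3 4 6 2 8 6 → sum 36
  kept (positions 1,3,...): 6 3 0 2 7 9 9 8 → sum 44
Total = 80.
80 mod 10 = 0, so the number is valid.

valid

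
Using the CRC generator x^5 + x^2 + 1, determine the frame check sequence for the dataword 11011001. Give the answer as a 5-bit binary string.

Append 5 zeros: 1101100100000. Divide by 100101 (XOR where the leading bit is 1):
  pos 0: 110110 XOR 100101 = 010011
  pos 1: 100110 XOR 100101 = 000011
  pos 5: 111000 XOR 100101 = 011101
  pos 6: 111010 XOR 100101 = 011111
  pos 7: 111110 XOR 100101 = 011011
Remainder (last 5 bits) = 11011. This is the CRC / FCS.

11011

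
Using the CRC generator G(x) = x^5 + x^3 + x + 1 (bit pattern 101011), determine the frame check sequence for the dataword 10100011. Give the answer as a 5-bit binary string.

10100

Append 5 zeros: 1010001100000. Divide by 101011 (XOR where the leading bit is 1):
  pos 0: 101000 XOR 101011 = 000011
  pos 4: 111100 XOR 101011 = 010111
  pos 5: 101110 XOR 101011 = 000101
Remainder (last 5 bits) = 10100. This is the CRC / FCS.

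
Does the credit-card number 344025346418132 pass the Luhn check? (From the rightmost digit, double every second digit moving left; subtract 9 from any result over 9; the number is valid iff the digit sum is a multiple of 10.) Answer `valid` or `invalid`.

From the right, keep odd positions and double even positions (subtract 9 from any doubled value over 9):
  doubled (positions 2,4,...): 6 7 8 8 1 0 8 → sum 38
  kept (positions 1,3,...): 2 1 1 6 3 2 4 3 → sum 22
Total = 60.
60 mod 10 = 0, so the number is valid.

valid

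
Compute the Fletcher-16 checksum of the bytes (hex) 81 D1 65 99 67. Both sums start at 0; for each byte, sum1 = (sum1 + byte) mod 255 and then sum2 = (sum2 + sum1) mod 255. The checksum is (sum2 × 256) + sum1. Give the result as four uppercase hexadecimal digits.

Running sums (mod 255):
  after byte 0 (81): sum1=129, sum2=129
  after byte 1 (D1): sum1=83, sum2=212
  after byte 2 (65): sum1=184, sum2=141
  after byte 3 (99): sum1=82, sum2=223
  after byte 4 (67): sum1=185, sum2=153
Checksum = sum2·256 + sum1 = 153·256 + 185 = 39353 = 0x99B9.

99B9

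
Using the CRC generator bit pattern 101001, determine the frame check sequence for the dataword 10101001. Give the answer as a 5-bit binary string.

11110

Append 5 zeros: 1010100100000. Divide by 101001 (XOR where the leading bit is 1):
  pos 0: 101010 XOR 101001 = 000011
  pos 4: 110100 XOR 101001 = 011101
  pos 5: 111010 XOR 101001 = 010011
  pos 6: 100110 XOR 101001 = 001111
Remainder (last 5 bits) = 11110. This is the CRC / FCS.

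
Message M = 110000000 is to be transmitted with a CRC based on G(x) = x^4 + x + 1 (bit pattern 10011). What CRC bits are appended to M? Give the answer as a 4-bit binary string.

0001

Append 4 zeros: 1100000000000. Divide by 10011 (XOR where the leading bit is 1):
  pos 0: 11000 XOR 10011 = 01011
  pos 1: 10110 XOR 10011 = 00101
  pos 3: 10100 XOR 10011 = 00111
  pos 5: 11100 XOR 10011 = 01111
  pos 6: 11110 XOR 10011 = 01101
  pos 7: 11010 XOR 10011 = 01001
  pos 8: 10010 XOR 10011 = 00001
Remainder (last 4 bits) = 0001. This is the CRC / FCS.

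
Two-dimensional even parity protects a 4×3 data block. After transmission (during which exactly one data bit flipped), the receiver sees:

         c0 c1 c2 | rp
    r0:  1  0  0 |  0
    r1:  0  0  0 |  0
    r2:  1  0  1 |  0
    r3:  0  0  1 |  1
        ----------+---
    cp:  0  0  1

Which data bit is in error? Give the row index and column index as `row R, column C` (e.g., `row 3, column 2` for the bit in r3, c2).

Recompute each row's even parity and compare to rp:
  r0: data parity 1, sent rp 0 → mismatch
  r1: data parity 0, sent rp 0 → ok
  r2: data parity 0, sent rp 0 → ok
  r3: data parity 1, sent rp 1 → ok
Recompute each column's even parity and compare to cp:
  c0: data parity 0, sent cp 0 → ok
  c1: data parity 0, sent cp 0 → ok
  c2: data parity 0, sent cp 1 → mismatch
Exactly one row (r0) and one column (c2) fail → the flipped bit is at their intersection.

row 0, column 2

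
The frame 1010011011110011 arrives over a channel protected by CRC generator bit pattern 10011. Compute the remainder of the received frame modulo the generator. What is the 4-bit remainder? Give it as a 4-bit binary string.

0000

Modulo-2 division of 1010011011110011 by 10011:
  pos 0: 10100 XOR 10011 = 00111
  pos 2: 11111 XOR 10011 = 01100
  pos 3: 11000 XOR 10011 = 01011
  pos 4: 10111 XOR 10011 = 00100
  pos 6: 10011 XOR 10011 = 00000
  pos 11: 10011 XOR 10011 = 00000
Remainder = 0000 (zero — the frame passes the CRC check).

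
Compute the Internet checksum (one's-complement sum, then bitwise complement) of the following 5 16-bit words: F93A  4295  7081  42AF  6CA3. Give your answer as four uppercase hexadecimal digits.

One's-complement addition (fold any carry out of bit 15 back into bit 0):
  0xF93A + 0x4295 = 0x13BCF → wrap carry → 0x3BD0
  0x3BD0 + 0x7081 = 0x0AC51
  0xAC51 + 0x42AF = 0x0EF00
  0xEF00 + 0x6CA3 = 0x15BA3 → wrap carry → 0x5BA4
One's-complement sum = 0x5BA4.
Checksum = ~0x5BA4 & 0xFFFF = 0xA45B.

A45B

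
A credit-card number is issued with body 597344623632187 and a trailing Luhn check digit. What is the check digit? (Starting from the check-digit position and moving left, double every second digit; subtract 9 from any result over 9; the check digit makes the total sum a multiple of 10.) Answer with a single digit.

0

Partial digits right→left: 7 8 1 2 3 6 3 2 6 4 4 3 7 9 5
Double every second digit counting from the check-digit position (so the 1st, 3rd, 5th, ... of the partial from the right).
  doubled (with −9 where >9): 5 2 6 6 3 8 5 1 → sum 36
  kept as-is: 8 2 6 2 4 3 9 → sum 34
Total = 36 + 34 = 70.
Check digit = (10 − (70 mod 10)) mod 10 = 0.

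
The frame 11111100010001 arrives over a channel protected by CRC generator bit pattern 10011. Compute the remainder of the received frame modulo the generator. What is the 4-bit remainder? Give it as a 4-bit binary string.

0110

Modulo-2 division of 11111100010001 by 10011:
  pos 0: 11111 XOR 10011 = 01100
  pos 1: 11001 XOR 10011 = 01010
  pos 2: 10100 XOR 10011 = 00111
  pos 4: 11100 XOR 10011 = 01111
  pos 5: 11111 XOR 10011 = 01100
  pos 6: 11000 XOR 10011 = 01011
  pos 7: 10110 XOR 10011 = 00101
  pos 9: 10101 XOR 10011 = 00110
Remainder = 0110 (nonzero — an error is detected).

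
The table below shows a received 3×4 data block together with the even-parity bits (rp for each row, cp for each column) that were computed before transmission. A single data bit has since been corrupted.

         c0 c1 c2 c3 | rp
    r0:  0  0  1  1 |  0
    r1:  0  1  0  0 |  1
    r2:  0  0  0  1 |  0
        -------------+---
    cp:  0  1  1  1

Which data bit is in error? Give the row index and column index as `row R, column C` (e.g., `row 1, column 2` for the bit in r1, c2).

row 2, column 3

Recompute each row's even parity and compare to rp:
  r0: data parity 0, sent rp 0 → ok
  r1: data parity 1, sent rp 1 → ok
  r2: data parity 1, sent rp 0 → mismatch
Recompute each column's even parity and compare to cp:
  c0: data parity 0, sent cp 0 → ok
  c1: data parity 1, sent cp 1 → ok
  c2: data parity 1, sent cp 1 → ok
  c3: data parity 0, sent cp 1 → mismatch
Exactly one row (r2) and one column (c3) fail → the flipped bit is at their intersection.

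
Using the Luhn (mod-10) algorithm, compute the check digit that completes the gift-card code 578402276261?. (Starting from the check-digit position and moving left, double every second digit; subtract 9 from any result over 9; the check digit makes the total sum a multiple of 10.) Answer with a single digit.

Partial digits right→left: 1 6 2 6 7 2 2 0 4 8 7 5
Double every second digit counting from the check-digit position (so the 1st, 3rd, 5th, ... of the partial from the right).
  doubled (with −9 where >9): 2 4 5 4 8 5 → sum 28
  kept as-is: 6 6 2 0 8 5 → sum 27
Total = 28 + 27 = 55.
Check digit = (10 − (55 mod 10)) mod 10 = 5.

5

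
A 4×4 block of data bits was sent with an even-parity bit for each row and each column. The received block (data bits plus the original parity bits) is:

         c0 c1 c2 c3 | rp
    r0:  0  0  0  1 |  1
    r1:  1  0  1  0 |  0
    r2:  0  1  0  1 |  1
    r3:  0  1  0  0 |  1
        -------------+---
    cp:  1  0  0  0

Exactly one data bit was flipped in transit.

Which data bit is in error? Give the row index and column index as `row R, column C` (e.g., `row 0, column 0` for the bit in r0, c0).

row 2, column 2

Recompute each row's even parity and compare to rp:
  r0: data parity 1, sent rp 1 → ok
  r1: data parity 0, sent rp 0 → ok
  r2: data parity 0, sent rp 1 → mismatch
  r3: data parity 1, sent rp 1 → ok
Recompute each column's even parity and compare to cp:
  c0: data parity 1, sent cp 1 → ok
  c1: data parity 0, sent cp 0 → ok
  c2: data parity 1, sent cp 0 → mismatch
  c3: data parity 0, sent cp 0 → ok
Exactly one row (r2) and one column (c2) fail → the flipped bit is at their intersection.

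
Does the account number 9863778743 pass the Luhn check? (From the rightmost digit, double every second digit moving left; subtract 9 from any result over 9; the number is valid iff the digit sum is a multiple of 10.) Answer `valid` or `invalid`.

valid

From the right, keep odd positions and double even positions (subtract 9 from any doubled value over 9):
  doubled (positions 2,4,...): 8 7 5 3 9 → sum 32
  kept (positions 1,3,...): 3 7 7 3 8 → sum 28
Total = 60.
60 mod 10 = 0, so the number is valid.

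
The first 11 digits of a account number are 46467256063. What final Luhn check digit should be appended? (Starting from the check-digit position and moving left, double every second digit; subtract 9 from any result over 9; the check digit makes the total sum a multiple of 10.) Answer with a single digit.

6

Partial digits right→left: 3 6 0 6 5 2 7 6 4 6 4
Double every second digit counting from the check-digit position (so the 1st, 3rd, 5th, ... of the partial from the right).
  doubled (with −9 where >9): 6 0 1 5 8 8 → sum 28
  kept as-is: 6 6 2 6 6 → sum 26
Total = 28 + 26 = 54.
Check digit = (10 − (54 mod 10)) mod 10 = 6.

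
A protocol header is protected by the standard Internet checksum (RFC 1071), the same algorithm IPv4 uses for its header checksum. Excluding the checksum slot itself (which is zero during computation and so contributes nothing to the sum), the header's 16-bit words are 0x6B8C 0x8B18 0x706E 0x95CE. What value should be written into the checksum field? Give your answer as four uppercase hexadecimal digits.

One's-complement addition (fold any carry out of bit 15 back into bit 0):
  0x6B8C + 0x8B18 = 0x0F6A4
  0xF6A4 + 0x706E = 0x16712 → wrap carry → 0x6713
  0x6713 + 0x95CE = 0x0FCE1
One's-complement sum = 0xFCE1.
Checksum = ~0xFCE1 & 0xFFFF = 0x031E.

031E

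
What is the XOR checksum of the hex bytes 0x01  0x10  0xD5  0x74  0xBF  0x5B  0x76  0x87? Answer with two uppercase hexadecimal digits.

A5

XOR the bytes together:
  start with 0x01
  0x01 ⊕ 0x10 = 0x11
  0x11 ⊕ 0xD5 = 0xC4
  0xC4 ⊕ 0x74 = 0xB0
  0xB0 ⊕ 0xBF = 0x0F
  0x0F ⊕ 0x5B = 0x54
  0x54 ⊕ 0x76 = 0x22
  0x22 ⊕ 0x87 = 0xA5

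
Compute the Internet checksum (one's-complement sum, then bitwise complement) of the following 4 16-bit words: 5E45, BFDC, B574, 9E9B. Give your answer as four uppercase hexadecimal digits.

8DCD

One's-complement addition (fold any carry out of bit 15 back into bit 0):
  0x5E45 + 0xBFDC = 0x11E21 → wrap carry → 0x1E22
  0x1E22 + 0xB574 = 0x0D396
  0xD396 + 0x9E9B = 0x17231 → wrap carry → 0x7232
One's-complement sum = 0x7232.
Checksum = ~0x7232 & 0xFFFF = 0x8DCD.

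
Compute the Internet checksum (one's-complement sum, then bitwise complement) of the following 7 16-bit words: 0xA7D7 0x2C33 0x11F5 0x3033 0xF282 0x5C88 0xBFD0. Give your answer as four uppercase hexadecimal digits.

DAF0

One's-complement addition (fold any carry out of bit 15 back into bit 0):
  0xA7D7 + 0x2C33 = 0x0D40A
  0xD40A + 0x11F5 = 0x0E5FF
  0xE5FF + 0x3033 = 0x11632 → wrap carry → 0x1633
  0x1633 + 0xF282 = 0x108B5 → wrap carry → 0x08B6
  0x08B6 + 0x5C88 = 0x0653E
  0x653E + 0xBFD0 = 0x1250E → wrap carry → 0x250F
One's-complement sum = 0x250F.
Checksum = ~0x250F & 0xFFFF = 0xDAF0.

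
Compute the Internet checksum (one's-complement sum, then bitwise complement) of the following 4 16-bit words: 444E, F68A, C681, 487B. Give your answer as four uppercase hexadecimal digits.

One's-complement addition (fold any carry out of bit 15 back into bit 0):
  0x444E + 0xF68A = 0x13AD8 → wrap carry → 0x3AD9
  0x3AD9 + 0xC681 = 0x1015A → wrap carry → 0x015B
  0x015B + 0x487B = 0x049D6
One's-complement sum = 0x49D6.
Checksum = ~0x49D6 & 0xFFFF = 0xB629.

B629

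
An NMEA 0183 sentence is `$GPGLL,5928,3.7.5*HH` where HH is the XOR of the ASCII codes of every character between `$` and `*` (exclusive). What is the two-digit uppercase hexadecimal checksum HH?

67

XOR the ASCII codes of the payload characters:
  'G' = 0x47 → acc = 0x47
  'P' = 0x50 → acc = 0x17
  'G' = 0x47 → acc = 0x50
  'L' = 0x4C → acc = 0x1C
  'L' = 0x4C → acc = 0x50
  ',' = 0x2C → acc = 0x7C
  '5' = 0x35 → acc = 0x49
  '9' = 0x39 → acc = 0x70
  '2' = 0x32 → acc = 0x42
  '8' = 0x38 → acc = 0x7A
  ',' = 0x2C → acc = 0x56
  '3' = 0x33 → acc = 0x65
  '.' = 0x2E → acc = 0x4B
  '7' = 0x37 → acc = 0x7C
  '.' = 0x2E → acc = 0x52
  '5' = 0x35 → acc = 0x67
Checksum = 0x67.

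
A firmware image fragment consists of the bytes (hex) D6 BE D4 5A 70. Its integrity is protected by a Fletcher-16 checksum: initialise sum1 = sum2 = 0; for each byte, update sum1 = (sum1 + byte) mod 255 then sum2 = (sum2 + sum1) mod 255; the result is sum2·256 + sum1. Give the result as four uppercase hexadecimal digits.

Running sums (mod 255):
  after byte 0 (D6): sum1=214, sum2=214
  after byte 1 (BE): sum1=149, sum2=108
  after byte 2 (D4): sum1=106, sum2=214
  after byte 3 (5A): sum1=196, sum2=155
  after byte 4 (70): sum1=53, sum2=208
Checksum = sum2·256 + sum1 = 208·256 + 53 = 53301 = 0xD035.

D035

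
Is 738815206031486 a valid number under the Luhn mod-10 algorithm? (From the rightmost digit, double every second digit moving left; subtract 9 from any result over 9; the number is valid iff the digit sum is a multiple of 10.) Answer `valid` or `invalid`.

valid

From the right, keep odd positions and double even positions (subtract 9 from any doubled value over 9):
  doubled (positions 2,4,...): 7 2 0 0 1 7 6 → sum 23
  kept (positions 1,3,...): 6 4 3 6 2 1 8 7 → sum 37
Total = 60.
60 mod 10 = 0, so the number is valid.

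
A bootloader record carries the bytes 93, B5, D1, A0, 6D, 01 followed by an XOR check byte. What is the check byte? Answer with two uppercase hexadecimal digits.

3B

XOR the bytes together:
  start with 0x93
  0x93 ⊕ 0xB5 = 0x26
  0x26 ⊕ 0xD1 = 0xF7
  0xF7 ⊕ 0xA0 = 0x57
  0x57 ⊕ 0x6D = 0x3A
  0x3A ⊕ 0x01 = 0x3B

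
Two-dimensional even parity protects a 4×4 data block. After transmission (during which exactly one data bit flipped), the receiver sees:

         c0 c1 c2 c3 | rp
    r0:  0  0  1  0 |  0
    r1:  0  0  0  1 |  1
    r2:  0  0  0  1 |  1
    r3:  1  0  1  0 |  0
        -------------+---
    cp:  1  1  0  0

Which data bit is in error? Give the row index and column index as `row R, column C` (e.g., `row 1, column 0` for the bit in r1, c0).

row 0, column 1

Recompute each row's even parity and compare to rp:
  r0: data parity 1, sent rp 0 → mismatch
  r1: data parity 1, sent rp 1 → ok
  r2: data parity 1, sent rp 1 → ok
  r3: data parity 0, sent rp 0 → ok
Recompute each column's even parity and compare to cp:
  c0: data parity 1, sent cp 1 → ok
  c1: data parity 0, sent cp 1 → mismatch
  c2: data parity 0, sent cp 0 → ok
  c3: data parity 0, sent cp 0 → ok
Exactly one row (r0) and one column (c1) fail → the flipped bit is at their intersection.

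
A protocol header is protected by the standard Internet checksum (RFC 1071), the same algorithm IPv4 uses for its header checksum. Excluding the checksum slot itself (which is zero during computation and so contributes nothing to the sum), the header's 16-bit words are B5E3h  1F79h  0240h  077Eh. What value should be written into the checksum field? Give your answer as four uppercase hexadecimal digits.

One's-complement addition (fold any carry out of bit 15 back into bit 0):
  0xB5E3 + 0x1F79 = 0x0D55C
  0xD55C + 0x0240 = 0x0D79C
  0xD79C + 0x077E = 0x0DF1A
One's-complement sum = 0xDF1A.
Checksum = ~0xDF1A & 0xFFFF = 0x20E5.

20E5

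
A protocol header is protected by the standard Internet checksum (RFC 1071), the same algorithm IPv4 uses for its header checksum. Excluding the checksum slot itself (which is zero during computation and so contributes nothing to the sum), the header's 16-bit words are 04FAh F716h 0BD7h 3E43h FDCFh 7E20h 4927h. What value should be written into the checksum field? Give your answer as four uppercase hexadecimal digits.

One's-complement addition (fold any carry out of bit 15 back into bit 0):
  0x04FA + 0xF716 = 0x0FC10
  0xFC10 + 0x0BD7 = 0x107E7 → wrap carry → 0x07E8
  0x07E8 + 0x3E43 = 0x0462B
  0x462B + 0xFDCF = 0x143FA → wrap carry → 0x43FB
  0x43FB + 0x7E20 = 0x0C21B
  0xC21B + 0x4927 = 0x10B42 → wrap carry → 0x0B43
One's-complement sum = 0x0B43.
Checksum = ~0x0B43 & 0xFFFF = 0xF4BC.

F4BC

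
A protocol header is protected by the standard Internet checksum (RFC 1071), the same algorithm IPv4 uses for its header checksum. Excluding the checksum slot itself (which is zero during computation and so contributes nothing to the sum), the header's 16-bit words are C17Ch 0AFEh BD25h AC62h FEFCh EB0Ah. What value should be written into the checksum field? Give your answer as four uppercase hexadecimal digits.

One's-complement addition (fold any carry out of bit 15 back into bit 0):
  0xC17C + 0x0AFE = 0x0CC7A
  0xCC7A + 0xBD25 = 0x1899F → wrap carry → 0x89A0
  0x89A0 + 0xAC62 = 0x13602 → wrap carry → 0x3603
  0x3603 + 0xFEFC = 0x134FF → wrap carry → 0x3500
  0x3500 + 0xEB0A = 0x1200A → wrap carry → 0x200B
One's-complement sum = 0x200B.
Checksum = ~0x200B & 0xFFFF = 0xDFF4.

DFF4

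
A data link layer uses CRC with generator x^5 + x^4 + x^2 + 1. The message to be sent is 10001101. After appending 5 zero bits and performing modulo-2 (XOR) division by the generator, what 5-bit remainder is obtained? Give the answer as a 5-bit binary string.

10100

Append 5 zeros: 1000110100000. Divide by 110101 (XOR where the leading bit is 1):
  pos 0: 100011 XOR 110101 = 010110
  pos 1: 101100 XOR 110101 = 011001
  pos 2: 110011 XOR 110101 = 000110
  pos 5: 110000 XOR 110101 = 000101
Remainder (last 5 bits) = 10100. This is the CRC / FCS.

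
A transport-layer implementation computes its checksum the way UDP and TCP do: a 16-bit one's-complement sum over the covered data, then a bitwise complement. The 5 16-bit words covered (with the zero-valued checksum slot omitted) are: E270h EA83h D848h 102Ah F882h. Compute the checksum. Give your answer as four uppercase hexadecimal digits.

5215

One's-complement addition (fold any carry out of bit 15 back into bit 0):
  0xE270 + 0xEA83 = 0x1CCF3 → wrap carry → 0xCCF4
  0xCCF4 + 0xD848 = 0x1A53C → wrap carry → 0xA53D
  0xA53D + 0x102A = 0x0B567
  0xB567 + 0xF882 = 0x1ADE9 → wrap carry → 0xADEA
One's-complement sum = 0xADEA.
Checksum = ~0xADEA & 0xFFFF = 0x5215.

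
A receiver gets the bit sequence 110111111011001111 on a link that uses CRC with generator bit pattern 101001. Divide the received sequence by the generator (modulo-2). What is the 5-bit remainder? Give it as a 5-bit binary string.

01101

Modulo-2 division of 110111111011001111 by 101001:
  pos 0: 110111 XOR 101001 = 011110
  pos 1: 111101 XOR 101001 = 010100
  pos 2: 101001 XOR 101001 = 000000
  pos 8: 101100 XOR 101001 = 000101
  pos 11: 101111 XOR 101001 = 000110
Remainder = 01101 (nonzero — an error is detected).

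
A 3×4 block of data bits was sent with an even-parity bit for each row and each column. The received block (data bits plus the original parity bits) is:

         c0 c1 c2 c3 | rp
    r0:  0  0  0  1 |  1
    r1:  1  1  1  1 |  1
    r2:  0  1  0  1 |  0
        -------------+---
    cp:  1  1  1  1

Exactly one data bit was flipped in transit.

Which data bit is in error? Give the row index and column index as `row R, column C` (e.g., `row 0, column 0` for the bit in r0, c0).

Recompute each row's even parity and compare to rp:
  r0: data parity 1, sent rp 1 → ok
  r1: data parity 0, sent rp 1 → mismatch
  r2: data parity 0, sent rp 0 → ok
Recompute each column's even parity and compare to cp:
  c0: data parity 1, sent cp 1 → ok
  c1: data parity 0, sent cp 1 → mismatch
  c2: data parity 1, sent cp 1 → ok
  c3: data parity 1, sent cp 1 → ok
Exactly one row (r1) and one column (c1) fail → the flipped bit is at their intersection.

row 1, column 1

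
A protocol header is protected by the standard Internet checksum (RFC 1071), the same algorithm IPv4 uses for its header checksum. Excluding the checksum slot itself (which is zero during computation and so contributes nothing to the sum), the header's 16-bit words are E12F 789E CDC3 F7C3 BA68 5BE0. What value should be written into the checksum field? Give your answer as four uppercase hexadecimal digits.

One's-complement addition (fold any carry out of bit 15 back into bit 0):
  0xE12F + 0x789E = 0x159CD → wrap carry → 0x59CE
  0x59CE + 0xCDC3 = 0x12791 → wrap carry → 0x2792
  0x2792 + 0xF7C3 = 0x11F55 → wrap carry → 0x1F56
  0x1F56 + 0xBA68 = 0x0D9BE
  0xD9BE + 0x5BE0 = 0x1359E → wrap carry → 0x359F
One's-complement sum = 0x359F.
Checksum = ~0x359F & 0xFFFF = 0xCA60.

CA60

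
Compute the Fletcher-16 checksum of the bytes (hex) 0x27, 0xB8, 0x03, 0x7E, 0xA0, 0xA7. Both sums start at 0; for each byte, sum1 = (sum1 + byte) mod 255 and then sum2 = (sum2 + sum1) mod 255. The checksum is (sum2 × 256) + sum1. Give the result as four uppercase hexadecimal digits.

F6A9

Running sums (mod 255):
  after byte 0 (0x27): sum1=39, sum2=39
  after byte 1 (0xB8): sum1=223, sum2=7
  after byte 2 (0x03): sum1=226, sum2=233
  after byte 3 (0x7E): sum1=97, sum2=75
  after byte 4 (0xA0): sum1=2, sum2=77
  after byte 5 (0xA7): sum1=169, sum2=246
Checksum = sum2·256 + sum1 = 246·256 + 169 = 63145 = 0xF6A9.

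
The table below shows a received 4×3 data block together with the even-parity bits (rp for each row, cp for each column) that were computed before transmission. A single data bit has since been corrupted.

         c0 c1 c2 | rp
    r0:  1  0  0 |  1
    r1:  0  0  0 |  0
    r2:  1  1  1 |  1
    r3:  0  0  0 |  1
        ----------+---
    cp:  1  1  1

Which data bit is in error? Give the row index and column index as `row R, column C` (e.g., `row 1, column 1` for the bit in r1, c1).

row 3, column 0

Recompute each row's even parity and compare to rp:
  r0: data parity 1, sent rp 1 → ok
  r1: data parity 0, sent rp 0 → ok
  r2: data parity 1, sent rp 1 → ok
  r3: data parity 0, sent rp 1 → mismatch
Recompute each column's even parity and compare to cp:
  c0: data parity 0, sent cp 1 → mismatch
  c1: data parity 1, sent cp 1 → ok
  c2: data parity 1, sent cp 1 → ok
Exactly one row (r3) and one column (c0) fail → the flipped bit is at their intersection.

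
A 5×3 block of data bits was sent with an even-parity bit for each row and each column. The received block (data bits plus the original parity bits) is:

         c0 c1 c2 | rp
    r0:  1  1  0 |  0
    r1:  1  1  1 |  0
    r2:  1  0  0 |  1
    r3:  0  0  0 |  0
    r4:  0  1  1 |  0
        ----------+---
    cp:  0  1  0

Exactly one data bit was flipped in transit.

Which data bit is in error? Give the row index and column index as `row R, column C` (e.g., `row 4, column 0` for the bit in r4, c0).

row 1, column 0

Recompute each row's even parity and compare to rp:
  r0: data parity 0, sent rp 0 → ok
  r1: data parity 1, sent rp 0 → mismatch
  r2: data parity 1, sent rp 1 → ok
  r3: data parity 0, sent rp 0 → ok
  r4: data parity 0, sent rp 0 → ok
Recompute each column's even parity and compare to cp:
  c0: data parity 1, sent cp 0 → mismatch
  c1: data parity 1, sent cp 1 → ok
  c2: data parity 0, sent cp 0 → ok
Exactly one row (r1) and one column (c0) fail → the flipped bit is at their intersection.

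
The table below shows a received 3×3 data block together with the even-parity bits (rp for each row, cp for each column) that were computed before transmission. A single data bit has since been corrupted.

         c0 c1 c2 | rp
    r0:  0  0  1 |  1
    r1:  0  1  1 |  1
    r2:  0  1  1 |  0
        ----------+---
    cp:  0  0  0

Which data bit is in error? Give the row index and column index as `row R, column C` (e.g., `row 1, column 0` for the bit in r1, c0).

Recompute each row's even parity and compare to rp:
  r0: data parity 1, sent rp 1 → ok
  r1: data parity 0, sent rp 1 → mismatch
  r2: data parity 0, sent rp 0 → ok
Recompute each column's even parity and compare to cp:
  c0: data parity 0, sent cp 0 → ok
  c1: data parity 0, sent cp 0 → ok
  c2: data parity 1, sent cp 0 → mismatch
Exactly one row (r1) and one column (c2) fail → the flipped bit is at their intersection.

row 1, column 2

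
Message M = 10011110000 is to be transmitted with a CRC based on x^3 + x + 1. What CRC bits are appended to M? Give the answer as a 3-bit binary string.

Append 3 zeros: 10011110000000. Divide by 1011 (XOR where the leading bit is 1):
  pos 0: 1001 XOR 1011 = 0010
  pos 2: 1011 XOR 1011 = 0000
  pos 6: 1000 XOR 1011 = 0011
  pos 8: 1100 XOR 1011 = 0111
  pos 9: 1110 XOR 1011 = 0101
  pos 10: 1010 XOR 1011 = 0001
Remainder (last 3 bits) = 001. This is the CRC / FCS.

001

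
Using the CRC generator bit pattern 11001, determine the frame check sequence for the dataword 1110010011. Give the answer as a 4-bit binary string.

0100

Append 4 zeros: 11100100110000. Divide by 11001 (XOR where the leading bit is 1):
  pos 0: 11100 XOR 11001 = 00101
  pos 2: 10110 XOR 11001 = 01111
  pos 3: 11110 XOR 11001 = 00111
  pos 5: 11111 XOR 11001 = 00110
  pos 7: 11000 XOR 11001 = 00001
Remainder (last 4 bits) = 0100. This is the CRC / FCS.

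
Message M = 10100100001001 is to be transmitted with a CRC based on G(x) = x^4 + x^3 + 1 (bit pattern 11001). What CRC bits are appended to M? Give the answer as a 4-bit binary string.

Append 4 zeros: 101001000010010000. Divide by 11001 (XOR where the leading bit is 1):
  pos 0: 10100 XOR 11001 = 01101
  pos 1: 11011 XOR 11001 = 00010
  pos 4: 10000 XOR 11001 = 01001
  pos 5: 10010 XOR 11001 = 01011
  pos 6: 10111 XOR 11001 = 01110
  pos 7: 11100 XOR 11001 = 00101
  pos 9: 10101 XOR 11001 = 01100
  pos 10: 11000 XOR 11001 = 00001
Remainder (last 4 bits) = 1000. This is the CRC / FCS.

1000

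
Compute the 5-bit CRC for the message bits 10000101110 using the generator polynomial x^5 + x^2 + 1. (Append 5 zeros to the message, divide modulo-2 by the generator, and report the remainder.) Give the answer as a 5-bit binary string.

Append 5 zeros: 1000010111000000. Divide by 100101 (XOR where the leading bit is 1):
  pos 0: 100001 XOR 100101 = 000100
  pos 3: 100011 XOR 100101 = 000110
  pos 6: 110100 XOR 100101 = 010001
  pos 7: 100010 XOR 100101 = 000111
  pos 10: 111000 XOR 100101 = 011101
Remainder (last 5 bits) = 11101. This is the CRC / FCS.

11101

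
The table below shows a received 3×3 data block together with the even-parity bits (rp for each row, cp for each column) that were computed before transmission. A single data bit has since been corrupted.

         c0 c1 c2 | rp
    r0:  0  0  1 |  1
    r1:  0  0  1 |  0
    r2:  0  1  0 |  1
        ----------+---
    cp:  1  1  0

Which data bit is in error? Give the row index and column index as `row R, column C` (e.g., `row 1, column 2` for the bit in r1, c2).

Recompute each row's even parity and compare to rp:
  r0: data parity 1, sent rp 1 → ok
  r1: data parity 1, sent rp 0 → mismatch
  r2: data parity 1, sent rp 1 → ok
Recompute each column's even parity and compare to cp:
  c0: data parity 0, sent cp 1 → mismatch
  c1: data parity 1, sent cp 1 → ok
  c2: data parity 0, sent cp 0 → ok
Exactly one row (r1) and one column (c0) fail → the flipped bit is at their intersection.

row 1, column 0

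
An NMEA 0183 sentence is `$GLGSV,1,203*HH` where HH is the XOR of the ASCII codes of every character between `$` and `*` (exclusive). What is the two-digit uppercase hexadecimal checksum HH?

XOR the ASCII codes of the payload characters:
  'G' = 0x47 → acc = 0x47
  'L' = 0x4C → acc = 0x0B
  'G' = 0x47 → acc = 0x4C
  'S' = 0x53 → acc = 0x1F
  'V' = 0x56 → acc = 0x49
  ',' = 0x2C → acc = 0x65
  '1' = 0x31 → acc = 0x54
  ',' = 0x2C → acc = 0x78
  '2' = 0x32 → acc = 0x4A
  '0' = 0x30 → acc = 0x7A
  '3' = 0x33 → acc = 0x49
Checksum = 0x49.

49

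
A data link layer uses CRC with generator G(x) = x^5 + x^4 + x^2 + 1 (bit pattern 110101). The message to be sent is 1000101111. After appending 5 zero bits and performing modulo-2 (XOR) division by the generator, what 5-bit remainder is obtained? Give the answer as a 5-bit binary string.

Append 5 zeros: 100010111100000. Divide by 110101 (XOR where the leading bit is 1):
  pos 0: 100010 XOR 110101 = 010111
  pos 1: 101111 XOR 110101 = 011010
  pos 2: 110101 XOR 110101 = 000000
  pos 8: 110000 XOR 110101 = 000101
Remainder (last 5 bits) = 01010. This is the CRC / FCS.

01010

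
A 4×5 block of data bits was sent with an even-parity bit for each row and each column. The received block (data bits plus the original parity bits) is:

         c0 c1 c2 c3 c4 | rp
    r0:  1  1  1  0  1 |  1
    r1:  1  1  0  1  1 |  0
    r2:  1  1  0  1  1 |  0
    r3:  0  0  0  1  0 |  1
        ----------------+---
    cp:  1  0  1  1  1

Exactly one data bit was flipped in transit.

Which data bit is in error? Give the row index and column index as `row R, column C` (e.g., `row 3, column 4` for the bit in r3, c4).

row 0, column 1

Recompute each row's even parity and compare to rp:
  r0: data parity 0, sent rp 1 → mismatch
  r1: data parity 0, sent rp 0 → ok
  r2: data parity 0, sent rp 0 → ok
  r3: data parity 1, sent rp 1 → ok
Recompute each column's even parity and compare to cp:
  c0: data parity 1, sent cp 1 → ok
  c1: data parity 1, sent cp 0 → mismatch
  c2: data parity 1, sent cp 1 → ok
  c3: data parity 1, sent cp 1 → ok
  c4: data parity 1, sent cp 1 → ok
Exactly one row (r0) and one column (c1) fail → the flipped bit is at their intersection.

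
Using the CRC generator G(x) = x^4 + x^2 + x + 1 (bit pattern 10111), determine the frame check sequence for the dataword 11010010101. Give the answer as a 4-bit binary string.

Append 4 zeros: 110100101010000. Divide by 10111 (XOR where the leading bit is 1):
  pos 0: 11010 XOR 10111 = 01101
  pos 1: 11010 XOR 10111 = 01101
  pos 2: 11011 XOR 10111 = 01100
  pos 3: 11000 XOR 10111 = 01111
  pos 4: 11111 XOR 10111 = 01000
  pos 5: 10000 XOR 10111 = 00111
  pos 7: 11110 XOR 10111 = 01001
  pos 8: 10010 XOR 10111 = 00101
  pos 10: 10100 XOR 10111 = 00011
Remainder (last 4 bits) = 0011. This is the CRC / FCS.

0011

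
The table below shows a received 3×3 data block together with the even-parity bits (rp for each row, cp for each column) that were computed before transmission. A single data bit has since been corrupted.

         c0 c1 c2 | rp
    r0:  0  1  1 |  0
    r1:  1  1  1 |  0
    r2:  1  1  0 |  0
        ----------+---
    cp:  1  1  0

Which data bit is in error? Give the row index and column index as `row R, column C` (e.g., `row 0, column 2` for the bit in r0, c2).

Recompute each row's even parity and compare to rp:
  r0: data parity 0, sent rp 0 → ok
  r1: data parity 1, sent rp 0 → mismatch
  r2: data parity 0, sent rp 0 → ok
Recompute each column's even parity and compare to cp:
  c0: data parity 0, sent cp 1 → mismatch
  c1: data parity 1, sent cp 1 → ok
  c2: data parity 0, sent cp 0 → ok
Exactly one row (r1) and one column (c0) fail → the flipped bit is at their intersection.

row 1, column 0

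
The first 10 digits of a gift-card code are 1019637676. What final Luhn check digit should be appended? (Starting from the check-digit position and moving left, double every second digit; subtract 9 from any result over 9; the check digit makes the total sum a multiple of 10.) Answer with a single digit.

7

Partial digits right→left: 6 7 6 7 3 6 9 1 0 1
Double every second digit counting from the check-digit position (so the 1st, 3rd, 5th, ... of the partial from the right).
  doubled (with −9 where >9): 3 3 6 9 0 → sum 21
  kept as-is: 7 7 6 1 1 → sum 22
Total = 21 + 22 = 43.
Check digit = (10 − (43 mod 10)) mod 10 = 7.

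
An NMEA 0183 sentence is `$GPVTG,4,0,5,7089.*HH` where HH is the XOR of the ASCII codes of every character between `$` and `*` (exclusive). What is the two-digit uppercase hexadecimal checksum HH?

4B

XOR the ASCII codes of the payload characters:
  'G' = 0x47 → acc = 0x47
  'P' = 0x50 → acc = 0x17
  'V' = 0x56 → acc = 0x41
  'T' = 0x54 → acc = 0x15
  'G' = 0x47 → acc = 0x52
  ',' = 0x2C → acc = 0x7E
  '4' = 0x34 → acc = 0x4A
  ',' = 0x2C → acc = 0x66
  '0' = 0x30 → acc = 0x56
  ',' = 0x2C → acc = 0x7A
  '5' = 0x35 → acc = 0x4F
  ',' = 0x2C → acc = 0x63
  '7' = 0x37 → acc = 0x54
  '0' = 0x30 → acc = 0x64
  '8' = 0x38 → acc = 0x5C
  '9' = 0x39 → acc = 0x65
  '.' = 0x2E → acc = 0x4B
Checksum = 0x4B.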